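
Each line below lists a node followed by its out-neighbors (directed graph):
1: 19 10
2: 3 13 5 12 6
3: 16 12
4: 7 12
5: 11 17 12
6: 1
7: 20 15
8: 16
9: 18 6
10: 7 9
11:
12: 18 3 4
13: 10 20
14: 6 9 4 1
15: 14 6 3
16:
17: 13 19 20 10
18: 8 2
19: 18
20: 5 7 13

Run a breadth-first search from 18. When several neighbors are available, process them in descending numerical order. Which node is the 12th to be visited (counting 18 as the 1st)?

Visit 18; enqueue 8, 2 → queue [8, 2]
Visit 8; enqueue 16 → queue [2, 16]
Visit 2; enqueue 13, 12, 6, 5, 3 → queue [16, 13, 12, 6, 5, 3]
Visit 16 → queue [13, 12, 6, 5, 3]
Visit 13; enqueue 20, 10 → queue [12, 6, 5, 3, 20, 10]
Visit 12; enqueue 4 → queue [6, 5, 3, 20, 10, 4]
Visit 6; enqueue 1 → queue [5, 3, 20, 10, 4, 1]
Visit 5; enqueue 17, 11 → queue [3, 20, 10, 4, 1, 17, 11]
Visit 3 → queue [20, 10, 4, 1, 17, 11]
Visit 20; enqueue 7 → queue [10, 4, 1, 17, 11, 7]
Visit 10; enqueue 9 → queue [4, 1, 17, 11, 7, 9]
Visit 4 → queue [1, 17, 11, 7, 9]
Visit 1; enqueue 19 → queue [17, 11, 7, 9, 19]
Visit 17 → queue [11, 7, 9, 19]
Visit 11 → queue [7, 9, 19]
Visit 7; enqueue 15 → queue [9, 19, 15]
Visit 9 → queue [19, 15]
Visit 19 → queue [15]
Visit 15; enqueue 14 → queue [14]
Visit 14 → queue []

Visit order: 18, 8, 2, 16, 13, 12, 6, 5, 3, 20, 10, 4, 1, 17, 11, 7, 9, 19, 15, 14

4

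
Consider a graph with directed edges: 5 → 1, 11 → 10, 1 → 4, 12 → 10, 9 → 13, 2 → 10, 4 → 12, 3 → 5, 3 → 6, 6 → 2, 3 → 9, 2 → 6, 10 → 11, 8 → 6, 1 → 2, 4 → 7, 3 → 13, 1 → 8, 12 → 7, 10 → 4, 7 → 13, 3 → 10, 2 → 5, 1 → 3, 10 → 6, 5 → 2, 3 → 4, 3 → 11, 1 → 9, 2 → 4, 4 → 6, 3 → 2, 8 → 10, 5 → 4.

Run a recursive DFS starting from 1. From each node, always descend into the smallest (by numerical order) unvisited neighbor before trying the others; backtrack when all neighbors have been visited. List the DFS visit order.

1 -> 2 -> 4 -> 6 -> 7 -> 13 -> 12 -> 10 -> 11 -> 5 -> 3 -> 9 -> 8

Visit 1
1 → 2
2 → 4
4 → 6
4 → 7
7 → 13
4 → 12
12 → 10
10 → 11
2 → 5
1 → 3
3 → 9
1 → 8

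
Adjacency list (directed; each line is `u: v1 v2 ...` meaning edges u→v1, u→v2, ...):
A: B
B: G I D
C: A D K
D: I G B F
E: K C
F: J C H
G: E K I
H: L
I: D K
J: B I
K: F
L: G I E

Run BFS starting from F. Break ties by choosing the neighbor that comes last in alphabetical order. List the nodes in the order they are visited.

F, J, H, C, I, B, L, K, D, A, G, E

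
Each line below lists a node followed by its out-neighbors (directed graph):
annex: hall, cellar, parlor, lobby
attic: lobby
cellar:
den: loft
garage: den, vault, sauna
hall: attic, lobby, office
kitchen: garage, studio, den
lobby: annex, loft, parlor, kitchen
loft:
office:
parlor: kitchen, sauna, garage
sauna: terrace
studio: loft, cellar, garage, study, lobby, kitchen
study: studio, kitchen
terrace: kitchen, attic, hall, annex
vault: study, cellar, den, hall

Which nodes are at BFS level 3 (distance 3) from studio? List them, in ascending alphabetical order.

Level 0: studio
Level 1: cellar, garage, kitchen, lobby, loft, study
Level 2: annex, den, parlor, sauna, vault
Level 3: hall, terrace
Level 4: attic, office

hall, terrace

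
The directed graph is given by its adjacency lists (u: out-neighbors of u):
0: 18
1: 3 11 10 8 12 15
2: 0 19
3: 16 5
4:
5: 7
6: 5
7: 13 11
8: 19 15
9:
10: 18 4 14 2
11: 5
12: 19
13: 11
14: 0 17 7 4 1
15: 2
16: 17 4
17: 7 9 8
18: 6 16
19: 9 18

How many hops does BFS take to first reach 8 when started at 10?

Level 0: 10
Level 1: 2, 4, 14, 18
Level 2: 0, 1, 6, 7, 16, 17, 19
Level 3: 3, 5, 8, 9, 11, 12, 13, 15
8 first appears at level 3.

3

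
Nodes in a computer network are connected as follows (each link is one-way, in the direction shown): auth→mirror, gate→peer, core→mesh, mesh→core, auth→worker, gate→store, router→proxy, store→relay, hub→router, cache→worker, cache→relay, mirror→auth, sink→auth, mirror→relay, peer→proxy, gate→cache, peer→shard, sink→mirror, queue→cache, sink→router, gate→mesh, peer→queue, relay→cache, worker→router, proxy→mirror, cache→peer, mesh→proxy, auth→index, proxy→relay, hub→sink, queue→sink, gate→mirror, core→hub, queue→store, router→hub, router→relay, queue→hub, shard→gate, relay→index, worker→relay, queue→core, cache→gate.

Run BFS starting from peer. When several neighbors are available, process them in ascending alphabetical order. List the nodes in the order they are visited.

Visit peer; enqueue proxy, queue, shard → queue [proxy, queue, shard]
Visit proxy; enqueue mirror, relay → queue [queue, shard, mirror, relay]
Visit queue; enqueue cache, core, hub, sink, store → queue [shard, mirror, relay, cache, core, hub, sink, store]
Visit shard; enqueue gate → queue [mirror, relay, cache, core, hub, sink, store, gate]
Visit mirror; enqueue auth → queue [relay, cache, core, hub, sink, store, gate, auth]
Visit relay; enqueue index → queue [cache, core, hub, sink, store, gate, auth, index]
Visit cache; enqueue worker → queue [core, hub, sink, store, gate, auth, index, worker]
Visit core; enqueue mesh → queue [hub, sink, store, gate, auth, index, worker, mesh]
Visit hub; enqueue router → queue [sink, store, gate, auth, index, worker, mesh, router]
Visit sink → queue [store, gate, auth, index, worker, mesh, router]
Visit store → queue [gate, auth, index, worker, mesh, router]
Visit gate → queue [auth, index, worker, mesh, router]
Visit auth → queue [index, worker, mesh, router]
Visit index → queue [worker, mesh, router]
Visit worker → queue [mesh, router]
Visit mesh → queue [router]
Visit router → queue []

peer → proxy → queue → shard → mirror → relay → cache → core → hub → sink → store → gate → auth → index → worker → mesh → router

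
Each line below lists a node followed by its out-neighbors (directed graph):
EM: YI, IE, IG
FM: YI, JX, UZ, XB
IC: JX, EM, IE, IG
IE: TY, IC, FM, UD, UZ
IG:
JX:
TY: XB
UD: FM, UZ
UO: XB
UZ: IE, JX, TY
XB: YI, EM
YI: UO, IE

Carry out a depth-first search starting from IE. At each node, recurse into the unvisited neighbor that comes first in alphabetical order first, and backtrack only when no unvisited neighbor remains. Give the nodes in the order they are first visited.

IE, FM, JX, UZ, TY, XB, EM, IG, YI, UO, IC, UD

Visit IE
IE → FM
FM → JX
FM → UZ
UZ → TY
TY → XB
XB → EM
EM → IG
EM → YI
YI → UO
IE → IC
IE → UD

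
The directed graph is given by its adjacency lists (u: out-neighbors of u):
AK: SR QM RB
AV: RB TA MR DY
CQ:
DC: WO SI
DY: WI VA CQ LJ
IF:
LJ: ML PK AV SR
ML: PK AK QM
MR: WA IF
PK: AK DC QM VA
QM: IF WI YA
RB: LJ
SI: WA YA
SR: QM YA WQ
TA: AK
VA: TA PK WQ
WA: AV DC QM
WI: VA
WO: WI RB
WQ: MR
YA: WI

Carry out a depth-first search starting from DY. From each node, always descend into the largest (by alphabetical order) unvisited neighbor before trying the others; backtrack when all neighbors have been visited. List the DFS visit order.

DY, WI, VA, WQ, MR, WA, QM, YA, IF, DC, WO, RB, LJ, SR, PK, AK, ML, AV, TA, SI, CQ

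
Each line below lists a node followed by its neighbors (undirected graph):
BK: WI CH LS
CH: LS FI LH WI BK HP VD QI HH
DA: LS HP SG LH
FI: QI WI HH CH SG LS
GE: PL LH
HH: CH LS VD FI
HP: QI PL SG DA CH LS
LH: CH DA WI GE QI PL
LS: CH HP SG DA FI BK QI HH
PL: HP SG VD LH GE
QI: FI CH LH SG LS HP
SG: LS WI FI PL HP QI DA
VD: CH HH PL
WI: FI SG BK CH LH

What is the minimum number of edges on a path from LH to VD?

Level 0: LH
Level 1: CH, DA, GE, PL, QI, WI
Level 2: BK, FI, HH, HP, LS, SG, VD
VD first appears at level 2.

2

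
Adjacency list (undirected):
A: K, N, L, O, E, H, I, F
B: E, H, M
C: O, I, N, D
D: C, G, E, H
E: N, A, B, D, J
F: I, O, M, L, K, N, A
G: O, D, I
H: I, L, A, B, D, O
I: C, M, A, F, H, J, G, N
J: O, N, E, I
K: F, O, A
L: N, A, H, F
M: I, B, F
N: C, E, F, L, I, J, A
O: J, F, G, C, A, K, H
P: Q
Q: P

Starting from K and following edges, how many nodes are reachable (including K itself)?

15

BFS from K visits: K, A, F, O, E, H, I, L, N, M, C, G, J, B, D
Reachable nodes: 15 of 17 total.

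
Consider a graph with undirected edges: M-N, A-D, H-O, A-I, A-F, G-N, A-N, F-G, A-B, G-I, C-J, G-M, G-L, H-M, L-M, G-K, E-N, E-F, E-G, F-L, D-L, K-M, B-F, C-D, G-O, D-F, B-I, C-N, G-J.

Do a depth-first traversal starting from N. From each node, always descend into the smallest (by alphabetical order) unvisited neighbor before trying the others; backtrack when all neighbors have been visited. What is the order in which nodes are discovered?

Visit N
N → A
A → B
B → F
F → D
D → C
C → J
J → G
G → E
G → I
G → K
K → M
M → H
H → O
M → L

N -> A -> B -> F -> D -> C -> J -> G -> E -> I -> K -> M -> H -> O -> L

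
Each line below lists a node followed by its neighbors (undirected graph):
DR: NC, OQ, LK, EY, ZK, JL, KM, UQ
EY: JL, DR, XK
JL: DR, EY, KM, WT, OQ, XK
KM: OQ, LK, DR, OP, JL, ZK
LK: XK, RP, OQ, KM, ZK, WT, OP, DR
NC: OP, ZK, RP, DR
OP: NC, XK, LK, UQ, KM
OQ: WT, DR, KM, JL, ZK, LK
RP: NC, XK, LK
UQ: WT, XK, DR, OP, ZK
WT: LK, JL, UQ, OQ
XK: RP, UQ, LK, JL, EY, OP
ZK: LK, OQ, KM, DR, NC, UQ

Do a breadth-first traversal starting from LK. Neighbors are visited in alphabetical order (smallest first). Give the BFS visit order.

LK, DR, KM, OP, OQ, RP, WT, XK, ZK, EY, JL, NC, UQ

Visit LK; enqueue DR, KM, OP, OQ, RP, WT, XK, ZK → queue [DR, KM, OP, OQ, RP, WT, XK, ZK]
Visit DR; enqueue EY, JL, NC, UQ → queue [KM, OP, OQ, RP, WT, XK, ZK, EY, JL, NC, UQ]
Visit KM → queue [OP, OQ, RP, WT, XK, ZK, EY, JL, NC, UQ]
Visit OP → queue [OQ, RP, WT, XK, ZK, EY, JL, NC, UQ]
Visit OQ → queue [RP, WT, XK, ZK, EY, JL, NC, UQ]
Visit RP → queue [WT, XK, ZK, EY, JL, NC, UQ]
Visit WT → queue [XK, ZK, EY, JL, NC, UQ]
Visit XK → queue [ZK, EY, JL, NC, UQ]
Visit ZK → queue [EY, JL, NC, UQ]
Visit EY → queue [JL, NC, UQ]
Visit JL → queue [NC, UQ]
Visit NC → queue [UQ]
Visit UQ → queue []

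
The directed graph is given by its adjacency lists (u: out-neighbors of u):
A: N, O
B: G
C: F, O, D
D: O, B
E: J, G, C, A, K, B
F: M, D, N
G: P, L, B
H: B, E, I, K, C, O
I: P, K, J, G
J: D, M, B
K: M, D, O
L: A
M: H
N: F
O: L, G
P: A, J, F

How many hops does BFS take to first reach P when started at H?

2

Level 0: H
Level 1: B, C, E, I, K, O
Level 2: A, D, F, G, J, L, M, P
Level 3: N
P first appears at level 2.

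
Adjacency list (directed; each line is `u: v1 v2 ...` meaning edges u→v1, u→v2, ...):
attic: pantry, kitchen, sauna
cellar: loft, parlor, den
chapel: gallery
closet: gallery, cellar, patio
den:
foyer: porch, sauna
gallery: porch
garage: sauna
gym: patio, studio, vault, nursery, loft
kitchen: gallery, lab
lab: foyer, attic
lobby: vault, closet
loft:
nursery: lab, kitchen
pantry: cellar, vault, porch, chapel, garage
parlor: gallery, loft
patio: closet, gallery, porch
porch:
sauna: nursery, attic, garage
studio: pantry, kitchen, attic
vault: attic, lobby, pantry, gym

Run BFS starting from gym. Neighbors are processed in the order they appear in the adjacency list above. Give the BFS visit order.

gym → patio → studio → vault → nursery → loft → closet → gallery → porch → pantry → kitchen → attic → lobby → lab → cellar → chapel → garage → sauna → foyer → parlor → den

Visit gym; enqueue patio, studio, vault, nursery, loft → queue [patio, studio, vault, nursery, loft]
Visit patio; enqueue closet, gallery, porch → queue [studio, vault, nursery, loft, closet, gallery, porch]
Visit studio; enqueue pantry, kitchen, attic → queue [vault, nursery, loft, closet, gallery, porch, pantry, kitchen, attic]
Visit vault; enqueue lobby → queue [nursery, loft, closet, gallery, porch, pantry, kitchen, attic, lobby]
Visit nursery; enqueue lab → queue [loft, closet, gallery, porch, pantry, kitchen, attic, lobby, lab]
Visit loft → queue [closet, gallery, porch, pantry, kitchen, attic, lobby, lab]
Visit closet; enqueue cellar → queue [gallery, porch, pantry, kitchen, attic, lobby, lab, cellar]
Visit gallery → queue [porch, pantry, kitchen, attic, lobby, lab, cellar]
Visit porch → queue [pantry, kitchen, attic, lobby, lab, cellar]
Visit pantry; enqueue chapel, garage → queue [kitchen, attic, lobby, lab, cellar, chapel, garage]
Visit kitchen → queue [attic, lobby, lab, cellar, chapel, garage]
Visit attic; enqueue sauna → queue [lobby, lab, cellar, chapel, garage, sauna]
Visit lobby → queue [lab, cellar, chapel, garage, sauna]
Visit lab; enqueue foyer → queue [cellar, chapel, garage, sauna, foyer]
Visit cellar; enqueue parlor, den → queue [chapel, garage, sauna, foyer, parlor, den]
Visit chapel → queue [garage, sauna, foyer, parlor, den]
Visit garage → queue [sauna, foyer, parlor, den]
Visit sauna → queue [foyer, parlor, den]
Visit foyer → queue [parlor, den]
Visit parlor → queue [den]
Visit den → queue []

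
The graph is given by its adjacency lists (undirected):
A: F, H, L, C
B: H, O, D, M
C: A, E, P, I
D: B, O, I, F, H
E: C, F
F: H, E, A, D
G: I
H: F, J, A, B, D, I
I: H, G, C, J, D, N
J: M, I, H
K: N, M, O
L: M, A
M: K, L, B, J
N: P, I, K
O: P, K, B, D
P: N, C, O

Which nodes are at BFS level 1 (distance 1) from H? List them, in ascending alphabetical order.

Level 0: H
Level 1: A, B, D, F, I, J
Level 2: C, E, G, L, M, N, O
Level 3: K, P

A, B, D, F, I, J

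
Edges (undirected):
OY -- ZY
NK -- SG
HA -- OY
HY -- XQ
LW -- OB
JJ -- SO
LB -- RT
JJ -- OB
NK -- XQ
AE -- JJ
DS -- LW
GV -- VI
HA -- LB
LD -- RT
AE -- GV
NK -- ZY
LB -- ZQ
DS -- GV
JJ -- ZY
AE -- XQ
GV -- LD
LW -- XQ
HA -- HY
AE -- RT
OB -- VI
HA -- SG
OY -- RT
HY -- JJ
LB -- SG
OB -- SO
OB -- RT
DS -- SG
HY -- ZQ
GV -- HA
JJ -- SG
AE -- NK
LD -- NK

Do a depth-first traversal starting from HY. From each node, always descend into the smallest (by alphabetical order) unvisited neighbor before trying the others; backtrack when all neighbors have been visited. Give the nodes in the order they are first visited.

HY, HA, GV, AE, JJ, OB, LW, DS, SG, LB, RT, LD, NK, XQ, ZY, OY, ZQ, SO, VI

Visit HY
HY → HA
HA → GV
GV → AE
AE → JJ
JJ → OB
OB → LW
LW → DS
DS → SG
SG → LB
LB → RT
RT → LD
LD → NK
NK → XQ
NK → ZY
ZY → OY
LB → ZQ
OB → SO
OB → VI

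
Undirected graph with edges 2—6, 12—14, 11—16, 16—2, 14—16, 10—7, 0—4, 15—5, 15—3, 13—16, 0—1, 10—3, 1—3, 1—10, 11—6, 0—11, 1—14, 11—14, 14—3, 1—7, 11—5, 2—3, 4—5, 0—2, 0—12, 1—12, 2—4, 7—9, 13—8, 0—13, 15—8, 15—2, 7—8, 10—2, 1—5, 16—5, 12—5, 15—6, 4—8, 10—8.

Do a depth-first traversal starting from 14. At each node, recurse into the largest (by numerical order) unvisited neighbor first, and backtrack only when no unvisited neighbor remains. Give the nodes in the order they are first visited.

14 16 13 8 15 6 11 5 12 1 10 7 9 3 2 4 0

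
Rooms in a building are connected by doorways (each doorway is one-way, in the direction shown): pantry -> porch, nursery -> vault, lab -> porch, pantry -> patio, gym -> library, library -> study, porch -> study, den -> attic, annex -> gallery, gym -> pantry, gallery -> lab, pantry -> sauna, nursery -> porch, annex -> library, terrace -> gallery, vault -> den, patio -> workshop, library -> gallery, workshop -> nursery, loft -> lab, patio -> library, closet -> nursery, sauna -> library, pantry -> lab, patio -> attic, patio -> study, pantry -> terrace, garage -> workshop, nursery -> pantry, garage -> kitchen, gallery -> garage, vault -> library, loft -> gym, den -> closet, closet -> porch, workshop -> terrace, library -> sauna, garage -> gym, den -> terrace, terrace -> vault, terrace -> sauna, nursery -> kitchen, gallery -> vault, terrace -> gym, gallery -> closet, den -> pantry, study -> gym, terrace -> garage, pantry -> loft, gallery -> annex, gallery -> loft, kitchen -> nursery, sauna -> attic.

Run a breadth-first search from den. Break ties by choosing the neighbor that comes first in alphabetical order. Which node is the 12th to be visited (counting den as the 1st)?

gallery

Visit den; enqueue attic, closet, pantry, terrace → queue [attic, closet, pantry, terrace]
Visit attic → queue [closet, pantry, terrace]
Visit closet; enqueue nursery, porch → queue [pantry, terrace, nursery, porch]
Visit pantry; enqueue lab, loft, patio, sauna → queue [terrace, nursery, porch, lab, loft, patio, sauna]
Visit terrace; enqueue gallery, garage, gym, vault → queue [nursery, porch, lab, loft, patio, sauna, gallery, garage, gym, vault]
Visit nursery; enqueue kitchen → queue [porch, lab, loft, patio, sauna, gallery, garage, gym, vault, kitchen]
Visit porch; enqueue study → queue [lab, loft, patio, sauna, gallery, garage, gym, vault, kitchen, study]
Visit lab → queue [loft, patio, sauna, gallery, garage, gym, vault, kitchen, study]
Visit loft → queue [patio, sauna, gallery, garage, gym, vault, kitchen, study]
Visit patio; enqueue library, workshop → queue [sauna, gallery, garage, gym, vault, kitchen, study, library, workshop]
Visit sauna → queue [gallery, garage, gym, vault, kitchen, study, library, workshop]
Visit gallery; enqueue annex → queue [garage, gym, vault, kitchen, study, library, workshop, annex]
Visit garage → queue [gym, vault, kitchen, study, library, workshop, annex]
Visit gym → queue [vault, kitchen, study, library, workshop, annex]
Visit vault → queue [kitchen, study, library, workshop, annex]
Visit kitchen → queue [study, library, workshop, annex]
Visit study → queue [library, workshop, annex]
Visit library → queue [workshop, annex]
Visit workshop → queue [annex]
Visit annex → queue []

Visit order: den, attic, closet, pantry, terrace, nursery, porch, lab, loft, patio, sauna, gallery, garage, gym, vault, kitchen, study, library, workshop, annex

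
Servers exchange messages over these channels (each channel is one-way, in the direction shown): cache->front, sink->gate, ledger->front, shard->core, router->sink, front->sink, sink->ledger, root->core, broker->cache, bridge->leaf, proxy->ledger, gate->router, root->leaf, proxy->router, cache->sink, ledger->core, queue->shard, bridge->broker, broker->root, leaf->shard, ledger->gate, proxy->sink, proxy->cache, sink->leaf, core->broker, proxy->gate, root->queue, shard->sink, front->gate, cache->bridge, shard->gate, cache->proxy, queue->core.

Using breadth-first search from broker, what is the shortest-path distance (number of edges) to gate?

3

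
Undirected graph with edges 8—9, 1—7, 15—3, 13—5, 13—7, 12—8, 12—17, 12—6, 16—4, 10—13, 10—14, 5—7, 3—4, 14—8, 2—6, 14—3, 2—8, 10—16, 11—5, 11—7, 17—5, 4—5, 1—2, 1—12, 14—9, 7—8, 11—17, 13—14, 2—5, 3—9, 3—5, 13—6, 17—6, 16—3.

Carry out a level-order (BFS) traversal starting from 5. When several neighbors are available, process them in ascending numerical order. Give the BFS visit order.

5 2 3 4 7 11 13 17 1 6 8 9 14 15 16 10 12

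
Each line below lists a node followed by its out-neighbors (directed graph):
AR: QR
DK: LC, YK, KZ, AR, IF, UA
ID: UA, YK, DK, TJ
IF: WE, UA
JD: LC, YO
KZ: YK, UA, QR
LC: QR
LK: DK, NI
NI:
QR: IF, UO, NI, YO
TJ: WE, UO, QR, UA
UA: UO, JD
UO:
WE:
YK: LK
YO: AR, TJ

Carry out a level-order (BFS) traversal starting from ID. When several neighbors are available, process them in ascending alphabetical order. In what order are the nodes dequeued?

ID DK TJ UA YK AR IF KZ LC QR UO WE JD LK NI YO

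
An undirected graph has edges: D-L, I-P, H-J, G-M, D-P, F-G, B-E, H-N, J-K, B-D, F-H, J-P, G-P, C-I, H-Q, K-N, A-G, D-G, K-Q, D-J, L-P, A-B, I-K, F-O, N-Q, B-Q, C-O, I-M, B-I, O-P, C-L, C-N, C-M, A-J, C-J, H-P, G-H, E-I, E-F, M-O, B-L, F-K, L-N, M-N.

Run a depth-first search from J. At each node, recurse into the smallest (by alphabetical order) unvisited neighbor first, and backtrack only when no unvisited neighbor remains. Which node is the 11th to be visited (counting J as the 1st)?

Visit J
J → A
A → B
B → D
D → G
G → F
F → E
E → I
I → C
C → L
L → N
N → H
H → P
P → O
O → M
H → Q
Q → K

Visit order: J, A, B, D, G, F, E, I, C, L, N, H, P, O, M, Q, K

N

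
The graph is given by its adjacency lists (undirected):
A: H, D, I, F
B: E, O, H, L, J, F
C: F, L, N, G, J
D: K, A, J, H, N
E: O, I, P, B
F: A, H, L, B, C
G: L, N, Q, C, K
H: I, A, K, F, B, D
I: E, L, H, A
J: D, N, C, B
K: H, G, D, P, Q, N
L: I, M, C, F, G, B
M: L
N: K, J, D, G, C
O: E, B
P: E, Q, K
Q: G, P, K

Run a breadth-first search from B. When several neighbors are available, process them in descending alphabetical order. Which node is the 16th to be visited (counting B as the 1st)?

P

Visit B; enqueue O, L, J, H, F, E → queue [O, L, J, H, F, E]
Visit O → queue [L, J, H, F, E]
Visit L; enqueue M, I, G, C → queue [J, H, F, E, M, I, G, C]
Visit J; enqueue N, D → queue [H, F, E, M, I, G, C, N, D]
Visit H; enqueue K, A → queue [F, E, M, I, G, C, N, D, K, A]
Visit F → queue [E, M, I, G, C, N, D, K, A]
Visit E; enqueue P → queue [M, I, G, C, N, D, K, A, P]
Visit M → queue [I, G, C, N, D, K, A, P]
Visit I → queue [G, C, N, D, K, A, P]
Visit G; enqueue Q → queue [C, N, D, K, A, P, Q]
Visit C → queue [N, D, K, A, P, Q]
Visit N → queue [D, K, A, P, Q]
Visit D → queue [K, A, P, Q]
Visit K → queue [A, P, Q]
Visit A → queue [P, Q]
Visit P → queue [Q]
Visit Q → queue []

Visit order: B, O, L, J, H, F, E, M, I, G, C, N, D, K, A, P, Q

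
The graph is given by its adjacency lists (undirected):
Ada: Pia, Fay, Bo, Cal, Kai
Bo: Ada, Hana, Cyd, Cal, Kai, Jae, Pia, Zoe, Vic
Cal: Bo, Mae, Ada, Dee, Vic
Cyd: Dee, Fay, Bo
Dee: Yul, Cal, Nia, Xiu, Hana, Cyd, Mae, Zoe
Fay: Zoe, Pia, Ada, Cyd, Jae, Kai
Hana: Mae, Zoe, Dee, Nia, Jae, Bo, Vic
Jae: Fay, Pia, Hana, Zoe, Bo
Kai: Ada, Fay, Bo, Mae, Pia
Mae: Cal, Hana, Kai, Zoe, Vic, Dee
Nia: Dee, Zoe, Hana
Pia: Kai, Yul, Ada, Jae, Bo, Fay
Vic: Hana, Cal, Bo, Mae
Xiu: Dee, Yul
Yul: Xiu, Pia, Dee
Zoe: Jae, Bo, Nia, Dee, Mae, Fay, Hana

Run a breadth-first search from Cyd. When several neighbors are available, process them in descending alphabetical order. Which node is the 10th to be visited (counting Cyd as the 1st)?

Visit Cyd; enqueue Fay, Dee, Bo → queue [Fay, Dee, Bo]
Visit Fay; enqueue Zoe, Pia, Kai, Jae, Ada → queue [Dee, Bo, Zoe, Pia, Kai, Jae, Ada]
Visit Dee; enqueue Yul, Xiu, Nia, Mae, Hana, Cal → queue [Bo, Zoe, Pia, Kai, Jae, Ada, Yul, Xiu, Nia, Mae, Hana, Cal]
Visit Bo; enqueue Vic → queue [Zoe, Pia, Kai, Jae, Ada, Yul, Xiu, Nia, Mae, Hana, Cal, Vic]
Visit Zoe → queue [Pia, Kai, Jae, Ada, Yul, Xiu, Nia, Mae, Hana, Cal, Vic]
Visit Pia → queue [Kai, Jae, Ada, Yul, Xiu, Nia, Mae, Hana, Cal, Vic]
Visit Kai → queue [Jae, Ada, Yul, Xiu, Nia, Mae, Hana, Cal, Vic]
Visit Jae → queue [Ada, Yul, Xiu, Nia, Mae, Hana, Cal, Vic]
Visit Ada → queue [Yul, Xiu, Nia, Mae, Hana, Cal, Vic]
Visit Yul → queue [Xiu, Nia, Mae, Hana, Cal, Vic]
Visit Xiu → queue [Nia, Mae, Hana, Cal, Vic]
Visit Nia → queue [Mae, Hana, Cal, Vic]
Visit Mae → queue [Hana, Cal, Vic]
Visit Hana → queue [Cal, Vic]
Visit Cal → queue [Vic]
Visit Vic → queue []

Visit order: Cyd, Fay, Dee, Bo, Zoe, Pia, Kai, Jae, Ada, Yul, Xiu, Nia, Mae, Hana, Cal, Vic

Yul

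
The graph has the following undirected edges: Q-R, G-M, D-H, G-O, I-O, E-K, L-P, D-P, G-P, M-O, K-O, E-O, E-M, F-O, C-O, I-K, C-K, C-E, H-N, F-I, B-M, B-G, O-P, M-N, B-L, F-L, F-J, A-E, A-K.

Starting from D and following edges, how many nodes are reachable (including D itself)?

BFS from D visits: D, P, H, O, L, G, N, M, K, I, F, E, C, B, A, J
Reachable nodes: 16 of 18 total.

16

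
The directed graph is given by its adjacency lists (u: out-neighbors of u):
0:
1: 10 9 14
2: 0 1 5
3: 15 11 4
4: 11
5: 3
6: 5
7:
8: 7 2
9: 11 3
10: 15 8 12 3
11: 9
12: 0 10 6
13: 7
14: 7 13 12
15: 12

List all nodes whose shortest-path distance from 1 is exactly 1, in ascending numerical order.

9, 10, 14

Level 0: 1
Level 1: 9, 10, 14
Level 2: 3, 7, 8, 11, 12, 13, 15
Level 3: 0, 2, 4, 6
Level 4: 5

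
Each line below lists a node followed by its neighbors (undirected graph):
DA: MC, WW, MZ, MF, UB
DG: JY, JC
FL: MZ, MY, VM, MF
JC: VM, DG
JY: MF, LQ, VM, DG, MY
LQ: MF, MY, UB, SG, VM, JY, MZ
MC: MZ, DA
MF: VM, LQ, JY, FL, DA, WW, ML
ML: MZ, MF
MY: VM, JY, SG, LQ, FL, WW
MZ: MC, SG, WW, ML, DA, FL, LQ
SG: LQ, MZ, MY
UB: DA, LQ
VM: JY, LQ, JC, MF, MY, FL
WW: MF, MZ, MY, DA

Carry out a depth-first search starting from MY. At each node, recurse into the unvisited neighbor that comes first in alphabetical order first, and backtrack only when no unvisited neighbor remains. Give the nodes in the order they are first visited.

Visit MY
MY → FL
FL → MF
MF → DA
DA → MC
MC → MZ
MZ → LQ
LQ → JY
JY → DG
DG → JC
JC → VM
LQ → SG
LQ → UB
MZ → ML
MZ → WW

MY, FL, MF, DA, MC, MZ, LQ, JY, DG, JC, VM, SG, UB, ML, WW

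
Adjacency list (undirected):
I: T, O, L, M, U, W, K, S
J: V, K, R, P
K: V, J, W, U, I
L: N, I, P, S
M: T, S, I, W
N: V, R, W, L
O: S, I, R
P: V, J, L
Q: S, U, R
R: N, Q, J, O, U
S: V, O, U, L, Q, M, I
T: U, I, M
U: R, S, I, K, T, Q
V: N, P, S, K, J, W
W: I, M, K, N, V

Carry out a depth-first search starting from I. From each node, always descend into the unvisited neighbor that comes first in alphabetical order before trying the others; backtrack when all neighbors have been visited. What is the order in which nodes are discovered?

I, K, J, P, L, N, R, O, S, M, T, U, Q, W, V

Visit I
I → K
K → J
J → P
P → L
L → N
N → R
R → O
O → S
S → M
M → T
T → U
U → Q
M → W
W → V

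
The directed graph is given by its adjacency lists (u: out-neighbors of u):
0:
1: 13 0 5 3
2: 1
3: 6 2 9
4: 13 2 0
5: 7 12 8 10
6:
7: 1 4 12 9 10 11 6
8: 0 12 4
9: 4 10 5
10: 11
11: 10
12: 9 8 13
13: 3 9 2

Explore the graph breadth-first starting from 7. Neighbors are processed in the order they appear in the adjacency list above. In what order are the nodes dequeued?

7, 1, 4, 12, 9, 10, 11, 6, 13, 0, 5, 3, 2, 8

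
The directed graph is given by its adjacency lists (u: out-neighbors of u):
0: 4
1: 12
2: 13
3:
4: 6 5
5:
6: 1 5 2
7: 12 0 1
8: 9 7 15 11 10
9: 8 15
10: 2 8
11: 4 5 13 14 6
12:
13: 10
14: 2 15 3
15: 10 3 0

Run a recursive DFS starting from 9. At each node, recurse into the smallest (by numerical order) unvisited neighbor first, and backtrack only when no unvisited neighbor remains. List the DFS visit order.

Visit 9
9 → 8
8 → 7
7 → 0
0 → 4
4 → 5
4 → 6
6 → 1
1 → 12
6 → 2
2 → 13
13 → 10
8 → 11
11 → 14
14 → 3
14 → 15

9 → 8 → 7 → 0 → 4 → 5 → 6 → 1 → 12 → 2 → 13 → 10 → 11 → 14 → 3 → 15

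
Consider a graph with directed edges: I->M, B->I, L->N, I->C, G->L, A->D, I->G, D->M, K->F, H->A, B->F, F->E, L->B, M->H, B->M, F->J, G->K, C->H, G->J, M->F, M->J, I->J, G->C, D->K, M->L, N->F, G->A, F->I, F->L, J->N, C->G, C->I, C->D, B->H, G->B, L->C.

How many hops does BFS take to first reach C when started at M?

Level 0: M
Level 1: F, H, J, L
Level 2: A, B, C, E, I, N
Level 3: D, G
Level 4: K
C first appears at level 2.

2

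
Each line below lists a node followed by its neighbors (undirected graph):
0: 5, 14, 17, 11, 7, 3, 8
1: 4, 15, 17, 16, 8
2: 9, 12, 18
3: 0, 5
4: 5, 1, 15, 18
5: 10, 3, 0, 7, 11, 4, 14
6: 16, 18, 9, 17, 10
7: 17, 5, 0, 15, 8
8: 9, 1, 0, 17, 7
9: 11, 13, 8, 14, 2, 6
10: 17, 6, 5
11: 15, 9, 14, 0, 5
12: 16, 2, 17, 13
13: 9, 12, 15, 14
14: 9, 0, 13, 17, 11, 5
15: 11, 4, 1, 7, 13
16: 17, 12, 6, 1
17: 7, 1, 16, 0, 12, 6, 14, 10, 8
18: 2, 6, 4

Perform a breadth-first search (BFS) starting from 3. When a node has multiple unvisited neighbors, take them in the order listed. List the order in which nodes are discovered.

Visit 3; enqueue 0, 5 → queue [0, 5]
Visit 0; enqueue 14, 17, 11, 7, 8 → queue [5, 14, 17, 11, 7, 8]
Visit 5; enqueue 10, 4 → queue [14, 17, 11, 7, 8, 10, 4]
Visit 14; enqueue 9, 13 → queue [17, 11, 7, 8, 10, 4, 9, 13]
Visit 17; enqueue 1, 16, 12, 6 → queue [11, 7, 8, 10, 4, 9, 13, 1, 16, 12, 6]
Visit 11; enqueue 15 → queue [7, 8, 10, 4, 9, 13, 1, 16, 12, 6, 15]
Visit 7 → queue [8, 10, 4, 9, 13, 1, 16, 12, 6, 15]
Visit 8 → queue [10, 4, 9, 13, 1, 16, 12, 6, 15]
Visit 10 → queue [4, 9, 13, 1, 16, 12, 6, 15]
Visit 4; enqueue 18 → queue [9, 13, 1, 16, 12, 6, 15, 18]
Visit 9; enqueue 2 → queue [13, 1, 16, 12, 6, 15, 18, 2]
Visit 13 → queue [1, 16, 12, 6, 15, 18, 2]
Visit 1 → queue [16, 12, 6, 15, 18, 2]
Visit 16 → queue [12, 6, 15, 18, 2]
Visit 12 → queue [6, 15, 18, 2]
Visit 6 → queue [15, 18, 2]
Visit 15 → queue [18, 2]
Visit 18 → queue [2]
Visit 2 → queue []

3 → 0 → 5 → 14 → 17 → 11 → 7 → 8 → 10 → 4 → 9 → 13 → 1 → 16 → 12 → 6 → 15 → 18 → 2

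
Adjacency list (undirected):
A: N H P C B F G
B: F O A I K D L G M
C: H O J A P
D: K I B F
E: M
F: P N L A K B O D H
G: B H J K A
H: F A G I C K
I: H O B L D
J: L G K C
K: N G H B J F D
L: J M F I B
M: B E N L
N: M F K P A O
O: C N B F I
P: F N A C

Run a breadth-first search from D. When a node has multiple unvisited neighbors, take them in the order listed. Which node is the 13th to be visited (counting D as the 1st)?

M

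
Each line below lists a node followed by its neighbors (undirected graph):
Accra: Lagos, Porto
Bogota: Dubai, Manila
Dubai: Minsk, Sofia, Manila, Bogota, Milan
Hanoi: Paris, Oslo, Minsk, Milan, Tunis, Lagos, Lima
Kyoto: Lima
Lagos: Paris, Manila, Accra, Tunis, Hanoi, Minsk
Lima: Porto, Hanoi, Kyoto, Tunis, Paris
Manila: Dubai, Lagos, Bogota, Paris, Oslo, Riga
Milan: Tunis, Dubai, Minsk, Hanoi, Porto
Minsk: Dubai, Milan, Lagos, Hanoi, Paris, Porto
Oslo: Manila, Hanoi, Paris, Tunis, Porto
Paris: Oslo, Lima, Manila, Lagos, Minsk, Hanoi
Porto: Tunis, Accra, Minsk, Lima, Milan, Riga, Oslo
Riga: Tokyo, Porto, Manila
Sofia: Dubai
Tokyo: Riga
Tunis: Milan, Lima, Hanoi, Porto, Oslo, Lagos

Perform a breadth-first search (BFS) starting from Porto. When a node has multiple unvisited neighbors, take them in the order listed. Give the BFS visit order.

Visit Porto; enqueue Tunis, Accra, Minsk, Lima, Milan, Riga, Oslo → queue [Tunis, Accra, Minsk, Lima, Milan, Riga, Oslo]
Visit Tunis; enqueue Hanoi, Lagos → queue [Accra, Minsk, Lima, Milan, Riga, Oslo, Hanoi, Lagos]
Visit Accra → queue [Minsk, Lima, Milan, Riga, Oslo, Hanoi, Lagos]
Visit Minsk; enqueue Dubai, Paris → queue [Lima, Milan, Riga, Oslo, Hanoi, Lagos, Dubai, Paris]
Visit Lima; enqueue Kyoto → queue [Milan, Riga, Oslo, Hanoi, Lagos, Dubai, Paris, Kyoto]
Visit Milan → queue [Riga, Oslo, Hanoi, Lagos, Dubai, Paris, Kyoto]
Visit Riga; enqueue Tokyo, Manila → queue [Oslo, Hanoi, Lagos, Dubai, Paris, Kyoto, Tokyo, Manila]
Visit Oslo → queue [Hanoi, Lagos, Dubai, Paris, Kyoto, Tokyo, Manila]
Visit Hanoi → queue [Lagos, Dubai, Paris, Kyoto, Tokyo, Manila]
Visit Lagos → queue [Dubai, Paris, Kyoto, Tokyo, Manila]
Visit Dubai; enqueue Sofia, Bogota → queue [Paris, Kyoto, Tokyo, Manila, Sofia, Bogota]
Visit Paris → queue [Kyoto, Tokyo, Manila, Sofia, Bogota]
Visit Kyoto → queue [Tokyo, Manila, Sofia, Bogota]
Visit Tokyo → queue [Manila, Sofia, Bogota]
Visit Manila → queue [Sofia, Bogota]
Visit Sofia → queue [Bogota]
Visit Bogota → queue []

Porto → Tunis → Accra → Minsk → Lima → Milan → Riga → Oslo → Hanoi → Lagos → Dubai → Paris → Kyoto → Tokyo → Manila → Sofia → Bogota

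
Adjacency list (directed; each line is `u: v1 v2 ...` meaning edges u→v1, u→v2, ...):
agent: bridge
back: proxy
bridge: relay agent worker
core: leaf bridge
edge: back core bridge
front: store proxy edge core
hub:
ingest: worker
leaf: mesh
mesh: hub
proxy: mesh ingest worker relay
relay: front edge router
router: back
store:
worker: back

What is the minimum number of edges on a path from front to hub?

Level 0: front
Level 1: core, edge, proxy, store
Level 2: back, bridge, ingest, leaf, mesh, relay, worker
Level 3: agent, hub, router
hub first appears at level 3.

3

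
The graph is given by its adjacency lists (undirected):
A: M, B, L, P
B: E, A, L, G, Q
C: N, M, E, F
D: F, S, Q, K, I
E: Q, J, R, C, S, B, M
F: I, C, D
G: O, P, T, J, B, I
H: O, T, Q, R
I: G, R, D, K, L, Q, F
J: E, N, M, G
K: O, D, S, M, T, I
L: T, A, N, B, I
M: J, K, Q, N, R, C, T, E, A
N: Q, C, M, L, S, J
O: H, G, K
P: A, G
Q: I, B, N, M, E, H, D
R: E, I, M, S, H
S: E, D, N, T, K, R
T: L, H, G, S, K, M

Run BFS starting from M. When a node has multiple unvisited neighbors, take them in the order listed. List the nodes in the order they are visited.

M, J, K, Q, N, R, C, T, E, A, G, O, D, S, I, B, H, L, F, P

Visit M; enqueue J, K, Q, N, R, C, T, E, A → queue [J, K, Q, N, R, C, T, E, A]
Visit J; enqueue G → queue [K, Q, N, R, C, T, E, A, G]
Visit K; enqueue O, D, S, I → queue [Q, N, R, C, T, E, A, G, O, D, S, I]
Visit Q; enqueue B, H → queue [N, R, C, T, E, A, G, O, D, S, I, B, H]
Visit N; enqueue L → queue [R, C, T, E, A, G, O, D, S, I, B, H, L]
Visit R → queue [C, T, E, A, G, O, D, S, I, B, H, L]
Visit C; enqueue F → queue [T, E, A, G, O, D, S, I, B, H, L, F]
Visit T → queue [E, A, G, O, D, S, I, B, H, L, F]
Visit E → queue [A, G, O, D, S, I, B, H, L, F]
Visit A; enqueue P → queue [G, O, D, S, I, B, H, L, F, P]
Visit G → queue [O, D, S, I, B, H, L, F, P]
Visit O → queue [D, S, I, B, H, L, F, P]
Visit D → queue [S, I, B, H, L, F, P]
Visit S → queue [I, B, H, L, F, P]
Visit I → queue [B, H, L, F, P]
Visit B → queue [H, L, F, P]
Visit H → queue [L, F, P]
Visit L → queue [F, P]
Visit F → queue [P]
Visit P → queue []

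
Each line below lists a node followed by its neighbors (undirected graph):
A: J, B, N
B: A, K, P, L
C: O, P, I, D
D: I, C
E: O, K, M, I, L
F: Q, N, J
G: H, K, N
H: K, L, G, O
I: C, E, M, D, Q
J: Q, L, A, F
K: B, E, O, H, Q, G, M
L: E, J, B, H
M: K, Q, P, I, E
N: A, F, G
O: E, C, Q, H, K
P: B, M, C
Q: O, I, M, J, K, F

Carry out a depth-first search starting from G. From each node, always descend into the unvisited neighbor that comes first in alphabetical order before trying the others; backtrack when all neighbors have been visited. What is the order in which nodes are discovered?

G → H → K → B → A → J → F → N → Q → I → C → D → O → E → L → M → P

Visit G
G → H
H → K
K → B
B → A
A → J
J → F
F → N
F → Q
Q → I
I → C
C → D
C → O
O → E
E → L
E → M
M → P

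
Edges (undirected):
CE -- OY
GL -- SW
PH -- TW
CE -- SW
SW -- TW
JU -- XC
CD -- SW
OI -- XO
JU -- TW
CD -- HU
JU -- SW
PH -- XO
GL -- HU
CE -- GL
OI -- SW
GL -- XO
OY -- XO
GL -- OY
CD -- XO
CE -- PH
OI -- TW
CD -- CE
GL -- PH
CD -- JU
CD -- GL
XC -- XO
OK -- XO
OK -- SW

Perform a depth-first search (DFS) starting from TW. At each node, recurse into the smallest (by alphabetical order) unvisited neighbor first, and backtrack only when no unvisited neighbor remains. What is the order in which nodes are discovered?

TW JU CD CE GL HU OY XO OI SW OK PH XC

Visit TW
TW → JU
JU → CD
CD → CE
CE → GL
GL → HU
GL → OY
OY → XO
XO → OI
OI → SW
SW → OK
XO → PH
XO → XC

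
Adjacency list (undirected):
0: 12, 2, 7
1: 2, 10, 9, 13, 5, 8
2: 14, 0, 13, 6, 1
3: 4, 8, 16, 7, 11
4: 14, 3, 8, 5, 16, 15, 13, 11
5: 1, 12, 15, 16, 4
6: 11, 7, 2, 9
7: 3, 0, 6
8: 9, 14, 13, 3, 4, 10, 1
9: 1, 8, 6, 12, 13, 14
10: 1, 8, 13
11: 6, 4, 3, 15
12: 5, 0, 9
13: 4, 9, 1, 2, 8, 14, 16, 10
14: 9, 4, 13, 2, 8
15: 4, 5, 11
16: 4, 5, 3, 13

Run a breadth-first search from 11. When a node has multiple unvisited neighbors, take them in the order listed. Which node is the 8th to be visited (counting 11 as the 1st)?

Visit 11; enqueue 6, 4, 3, 15 → queue [6, 4, 3, 15]
Visit 6; enqueue 7, 2, 9 → queue [4, 3, 15, 7, 2, 9]
Visit 4; enqueue 14, 8, 5, 16, 13 → queue [3, 15, 7, 2, 9, 14, 8, 5, 16, 13]
Visit 3 → queue [15, 7, 2, 9, 14, 8, 5, 16, 13]
Visit 15 → queue [7, 2, 9, 14, 8, 5, 16, 13]
Visit 7; enqueue 0 → queue [2, 9, 14, 8, 5, 16, 13, 0]
Visit 2; enqueue 1 → queue [9, 14, 8, 5, 16, 13, 0, 1]
Visit 9; enqueue 12 → queue [14, 8, 5, 16, 13, 0, 1, 12]
Visit 14 → queue [8, 5, 16, 13, 0, 1, 12]
Visit 8; enqueue 10 → queue [5, 16, 13, 0, 1, 12, 10]
Visit 5 → queue [16, 13, 0, 1, 12, 10]
Visit 16 → queue [13, 0, 1, 12, 10]
Visit 13 → queue [0, 1, 12, 10]
Visit 0 → queue [1, 12, 10]
Visit 1 → queue [12, 10]
Visit 12 → queue [10]
Visit 10 → queue []

Visit order: 11, 6, 4, 3, 15, 7, 2, 9, 14, 8, 5, 16, 13, 0, 1, 12, 10

9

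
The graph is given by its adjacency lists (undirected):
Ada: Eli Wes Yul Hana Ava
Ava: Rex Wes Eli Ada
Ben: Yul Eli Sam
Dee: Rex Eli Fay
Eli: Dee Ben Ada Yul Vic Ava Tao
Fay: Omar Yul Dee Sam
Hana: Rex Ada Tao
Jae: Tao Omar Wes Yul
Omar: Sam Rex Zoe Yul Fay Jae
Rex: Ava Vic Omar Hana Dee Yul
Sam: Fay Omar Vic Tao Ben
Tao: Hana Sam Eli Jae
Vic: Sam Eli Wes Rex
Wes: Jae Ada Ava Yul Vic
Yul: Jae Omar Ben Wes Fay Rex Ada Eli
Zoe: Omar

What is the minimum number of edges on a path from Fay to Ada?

Level 0: Fay
Level 1: Dee, Omar, Sam, Yul
Level 2: Ada, Ben, Eli, Jae, Rex, Tao, Vic, Wes, Zoe
Level 3: Ava, Hana
Ada first appears at level 2.

2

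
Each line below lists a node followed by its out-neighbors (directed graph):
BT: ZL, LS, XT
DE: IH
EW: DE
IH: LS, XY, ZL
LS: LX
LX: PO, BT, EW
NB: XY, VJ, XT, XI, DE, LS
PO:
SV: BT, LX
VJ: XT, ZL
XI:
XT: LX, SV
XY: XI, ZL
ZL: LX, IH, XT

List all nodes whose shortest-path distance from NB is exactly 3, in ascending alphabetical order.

BT, EW, PO

Level 0: NB
Level 1: DE, LS, VJ, XI, XT, XY
Level 2: IH, LX, SV, ZL
Level 3: BT, EW, PO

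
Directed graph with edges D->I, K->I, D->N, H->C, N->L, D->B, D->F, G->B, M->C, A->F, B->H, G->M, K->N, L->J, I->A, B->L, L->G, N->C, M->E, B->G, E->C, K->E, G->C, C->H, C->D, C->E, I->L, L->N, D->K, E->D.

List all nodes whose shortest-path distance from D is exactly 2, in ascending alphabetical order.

A, C, E, G, H, L

Level 0: D
Level 1: B, F, I, K, N
Level 2: A, C, E, G, H, L
Level 3: J, M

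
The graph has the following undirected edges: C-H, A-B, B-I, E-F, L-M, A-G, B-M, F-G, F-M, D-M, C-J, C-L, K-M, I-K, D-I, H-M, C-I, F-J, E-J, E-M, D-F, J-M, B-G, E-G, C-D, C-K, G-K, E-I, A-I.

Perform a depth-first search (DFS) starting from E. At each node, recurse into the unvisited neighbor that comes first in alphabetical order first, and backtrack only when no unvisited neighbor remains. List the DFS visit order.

Visit E
E → F
F → D
D → C
C → H
H → M
M → B
B → A
A → G
G → K
K → I
M → J
M → L

E -> F -> D -> C -> H -> M -> B -> A -> G -> K -> I -> J -> L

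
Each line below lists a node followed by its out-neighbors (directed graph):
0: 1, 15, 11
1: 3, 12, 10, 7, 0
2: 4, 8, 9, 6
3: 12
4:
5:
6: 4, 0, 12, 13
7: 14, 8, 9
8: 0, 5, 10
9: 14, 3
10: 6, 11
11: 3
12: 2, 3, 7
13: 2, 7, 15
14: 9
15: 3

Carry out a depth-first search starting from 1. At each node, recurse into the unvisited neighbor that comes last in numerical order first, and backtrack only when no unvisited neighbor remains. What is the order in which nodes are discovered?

1 -> 12 -> 7 -> 14 -> 9 -> 3 -> 8 -> 10 -> 11 -> 6 -> 13 -> 15 -> 2 -> 4 -> 0 -> 5

Visit 1
1 → 12
12 → 7
7 → 14
14 → 9
9 → 3
7 → 8
8 → 10
10 → 11
10 → 6
6 → 13
13 → 15
13 → 2
2 → 4
6 → 0
8 → 5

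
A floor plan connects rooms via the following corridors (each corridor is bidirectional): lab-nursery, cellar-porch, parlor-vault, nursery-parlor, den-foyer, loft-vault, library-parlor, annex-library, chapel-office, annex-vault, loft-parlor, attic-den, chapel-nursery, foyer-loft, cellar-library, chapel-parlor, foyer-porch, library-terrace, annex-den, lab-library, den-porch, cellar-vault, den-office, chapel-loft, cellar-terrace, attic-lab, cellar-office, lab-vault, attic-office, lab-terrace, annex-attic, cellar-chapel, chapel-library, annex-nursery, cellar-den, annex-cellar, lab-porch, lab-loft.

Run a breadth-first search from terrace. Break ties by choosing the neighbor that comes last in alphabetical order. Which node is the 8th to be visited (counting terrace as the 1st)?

vault

Visit terrace; enqueue library, lab, cellar → queue [library, lab, cellar]
Visit library; enqueue parlor, chapel, annex → queue [lab, cellar, parlor, chapel, annex]
Visit lab; enqueue vault, porch, nursery, loft, attic → queue [cellar, parlor, chapel, annex, vault, porch, nursery, loft, attic]
Visit cellar; enqueue office, den → queue [parlor, chapel, annex, vault, porch, nursery, loft, attic, office, den]
Visit parlor → queue [chapel, annex, vault, porch, nursery, loft, attic, office, den]
Visit chapel → queue [annex, vault, porch, nursery, loft, attic, office, den]
Visit annex → queue [vault, porch, nursery, loft, attic, office, den]
Visit vault → queue [porch, nursery, loft, attic, office, den]
Visit porch; enqueue foyer → queue [nursery, loft, attic, office, den, foyer]
Visit nursery → queue [loft, attic, office, den, foyer]
Visit loft → queue [attic, office, den, foyer]
Visit attic → queue [office, den, foyer]
Visit office → queue [den, foyer]
Visit den → queue [foyer]
Visit foyer → queue []

Visit order: terrace, library, lab, cellar, parlor, chapel, annex, vault, porch, nursery, loft, attic, office, den, foyer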